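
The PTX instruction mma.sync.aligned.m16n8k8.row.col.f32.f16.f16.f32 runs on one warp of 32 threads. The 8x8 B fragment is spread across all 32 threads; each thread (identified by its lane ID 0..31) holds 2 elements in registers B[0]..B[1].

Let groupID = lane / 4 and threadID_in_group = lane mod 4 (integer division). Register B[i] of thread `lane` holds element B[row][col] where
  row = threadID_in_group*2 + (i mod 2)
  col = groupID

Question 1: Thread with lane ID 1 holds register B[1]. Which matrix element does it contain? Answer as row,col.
lane 1: G=0 (1/4), T=1 (1%4)
i=1: r=1*2+1=3, c=G=0

3,0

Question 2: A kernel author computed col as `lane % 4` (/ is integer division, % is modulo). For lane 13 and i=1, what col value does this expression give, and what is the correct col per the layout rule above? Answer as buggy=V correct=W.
buggy=1 correct=3

`lane % 4`[13,1]⇒1
13: gr=3,th=1
[1] (1*2+1,3) = (3,3)
col: 1 vs 3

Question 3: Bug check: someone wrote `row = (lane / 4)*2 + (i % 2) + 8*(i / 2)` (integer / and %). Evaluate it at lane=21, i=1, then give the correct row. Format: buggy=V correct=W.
buggy=11 correct=3

`(lane / 4)*2 + (i % 2) + 8*(i / 2)`[21,1]=>11
L=21=>grp=21>>2=5, tig=21&3=1
[1]=>row 1·2+1=3  col grp=5
row: 11 vs 3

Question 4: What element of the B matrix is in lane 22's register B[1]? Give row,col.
5,5

L=22=>grp=22>>2=5, tig=22&3=2
[1]=>row 2·2+1=5  col grp=5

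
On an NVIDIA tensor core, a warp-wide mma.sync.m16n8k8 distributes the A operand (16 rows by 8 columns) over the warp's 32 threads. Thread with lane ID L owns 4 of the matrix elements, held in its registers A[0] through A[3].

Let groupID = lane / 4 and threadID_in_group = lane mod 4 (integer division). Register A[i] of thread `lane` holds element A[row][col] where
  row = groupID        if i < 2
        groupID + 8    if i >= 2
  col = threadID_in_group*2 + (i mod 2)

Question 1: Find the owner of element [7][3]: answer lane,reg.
29,1

r: 7->gid=7,r8=0  c: 3->tid=1,i&1=1
L=7*4+1=29  i=0*2+1=1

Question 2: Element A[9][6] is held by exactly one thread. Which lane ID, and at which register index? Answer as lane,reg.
7,2

r: 9->gid=1,r8=1  c: 6->tid=3,i&1=0
L=1*4+3=7  i=1*2+0=2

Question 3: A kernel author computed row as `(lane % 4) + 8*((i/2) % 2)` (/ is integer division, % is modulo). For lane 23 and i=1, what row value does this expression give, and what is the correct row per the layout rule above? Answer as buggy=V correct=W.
`(lane % 4) + 8*((i/2) % 2)`[23,1]=>3
L=23=>grp=23>>2=5, tig=23&3=3
[1]=>row 5+0=5  col 3·2+1=7
row: 3 vs 5

buggy=3 correct=5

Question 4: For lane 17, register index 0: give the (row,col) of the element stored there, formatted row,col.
17: gr=4,th=1
[0] (4+0,1*2+0) = (4,2)

4,2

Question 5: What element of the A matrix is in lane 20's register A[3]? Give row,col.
20: gid=5,tid=0
[3] (5+8,0*2+1) = (13,1)

13,1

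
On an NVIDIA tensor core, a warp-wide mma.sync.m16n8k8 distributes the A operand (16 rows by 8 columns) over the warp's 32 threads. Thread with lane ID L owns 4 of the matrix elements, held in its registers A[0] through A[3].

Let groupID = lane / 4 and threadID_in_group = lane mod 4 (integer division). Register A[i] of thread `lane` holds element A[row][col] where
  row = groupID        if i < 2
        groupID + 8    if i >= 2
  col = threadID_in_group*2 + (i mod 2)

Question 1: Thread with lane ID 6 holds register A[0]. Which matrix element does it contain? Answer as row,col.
1,4

lane 6: g=1 (6/4), t=2 (6%4)
i=0: r=1+0=1, c=2*2+0=4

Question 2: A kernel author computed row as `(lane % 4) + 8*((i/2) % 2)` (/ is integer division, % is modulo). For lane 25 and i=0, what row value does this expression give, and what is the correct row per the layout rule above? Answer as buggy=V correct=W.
`(lane % 4) + 8*((i/2) % 2)`[25,0]⇒1
25: gr=6,th=1
[0] (6+0,1*2+0) = (6,2)
row: 1 vs 6

buggy=1 correct=6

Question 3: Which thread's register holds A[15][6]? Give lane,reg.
31,2

r:15=>grp=7,rB=1  c:6=>tig=3,lo=0
L=7*4+3=31  i=1*2+0=2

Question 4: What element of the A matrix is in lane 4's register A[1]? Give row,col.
1,1

L=4→G=4>>2=1, T=4&3=0
[1]→row 1+0=1  col 0·2+1=1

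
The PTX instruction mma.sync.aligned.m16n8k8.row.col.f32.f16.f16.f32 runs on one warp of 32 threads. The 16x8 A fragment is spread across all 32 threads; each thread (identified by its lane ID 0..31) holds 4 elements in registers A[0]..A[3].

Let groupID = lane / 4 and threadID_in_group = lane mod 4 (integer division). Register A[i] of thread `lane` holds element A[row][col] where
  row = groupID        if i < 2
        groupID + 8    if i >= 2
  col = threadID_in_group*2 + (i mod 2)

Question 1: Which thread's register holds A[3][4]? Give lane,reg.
r=3->g=3,rb=0  c=4->t=2,b0=0
L=3*4+2=14  i=0*2+0=0

14,0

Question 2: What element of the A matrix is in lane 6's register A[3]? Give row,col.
9,5

lane 6=>6/4=1, 6 mod 4=2
i=3  r:1+8=>9  c:2·2+1=>5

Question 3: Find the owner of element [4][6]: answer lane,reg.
r:4=>grp=4,rB=0  c:6=>tig=3,lo=0
L=4*4+3=19  i=0*2+0=0

19,0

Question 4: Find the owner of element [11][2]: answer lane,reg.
13,2

r:11=>grp=3,rB=1  c:2=>tig=1,lo=0
L=3*4+1=13  i=1*2+0=2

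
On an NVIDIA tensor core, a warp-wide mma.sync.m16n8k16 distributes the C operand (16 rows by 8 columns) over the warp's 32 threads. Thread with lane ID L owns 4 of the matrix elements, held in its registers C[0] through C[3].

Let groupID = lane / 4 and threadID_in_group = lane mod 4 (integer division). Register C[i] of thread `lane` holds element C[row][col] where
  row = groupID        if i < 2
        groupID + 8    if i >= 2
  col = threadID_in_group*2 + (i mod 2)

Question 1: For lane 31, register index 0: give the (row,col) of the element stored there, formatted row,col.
lane 31: G=7 (31/4), T=3 (31%4)
i=0: r=7+0=7, c=3*2+0=6

7,6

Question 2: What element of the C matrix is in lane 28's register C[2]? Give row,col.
lane 28: grp=7 (28/4), tig=0 (28%4)
i=2: r=7+8=15, c=0*2+0=0

15,0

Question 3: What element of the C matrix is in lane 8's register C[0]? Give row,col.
2,0

L=8=>grp=8>>2=2, tig=8&3=0
[0]=>row 2+0=2  col 0·2+0=0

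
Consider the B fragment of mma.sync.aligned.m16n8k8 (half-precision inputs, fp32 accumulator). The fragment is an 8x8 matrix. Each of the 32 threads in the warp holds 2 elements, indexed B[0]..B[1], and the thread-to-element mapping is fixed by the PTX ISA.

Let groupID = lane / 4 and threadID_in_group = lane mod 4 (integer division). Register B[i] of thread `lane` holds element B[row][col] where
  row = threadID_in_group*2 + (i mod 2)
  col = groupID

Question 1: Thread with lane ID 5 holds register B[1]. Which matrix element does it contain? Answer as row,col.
lane 5→5/4=1, 5 mod 4=1
i=1  r:2·1+1→3  c:1

3,1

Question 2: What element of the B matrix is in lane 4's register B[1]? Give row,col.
1,1

L=4=>grp=4>>2=1, tig=4&3=0
[1]=>row 0·2+1=1  col grp=1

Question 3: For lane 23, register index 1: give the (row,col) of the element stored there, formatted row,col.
L=23→G=23>>2=5, T=23&3=3
[1]→row 3·2+1=7  col G=5

7,5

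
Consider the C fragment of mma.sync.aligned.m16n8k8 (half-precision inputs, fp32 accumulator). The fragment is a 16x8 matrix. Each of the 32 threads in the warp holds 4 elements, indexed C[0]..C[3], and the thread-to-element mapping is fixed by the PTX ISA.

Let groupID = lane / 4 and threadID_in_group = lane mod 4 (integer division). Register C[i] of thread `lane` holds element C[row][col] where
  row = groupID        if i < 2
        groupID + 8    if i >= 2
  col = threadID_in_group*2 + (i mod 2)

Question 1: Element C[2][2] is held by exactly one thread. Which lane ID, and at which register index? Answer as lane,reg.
9,0

r=2⇒gr=2,Rb=0  c=2⇒th=1,odd=0
L=2*4+1=9  i=0*2+0=0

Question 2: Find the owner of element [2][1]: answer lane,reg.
r=2->g=2,rb=0  c=1->t=0,b0=1
L=2*4+0=8  i=0*2+1=1

8,1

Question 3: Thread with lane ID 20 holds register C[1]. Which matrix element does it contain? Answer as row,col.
5,1

L=20→G=20>>2=5, T=20&3=0
[1]→row 5+0=5  col 0·2+1=1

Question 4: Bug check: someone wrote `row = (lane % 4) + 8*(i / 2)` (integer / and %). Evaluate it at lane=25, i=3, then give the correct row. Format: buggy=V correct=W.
`(lane % 4) + 8*(i / 2)`[25,3]->9
lane 25: gid=6 (25/4), tid=1 (25%4)
i=3: r=6+8=14, c=1*2+1=3
row: 9 vs 14

buggy=9 correct=14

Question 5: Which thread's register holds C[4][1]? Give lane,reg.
16,1

r=4⇒gr=4,Rb=0  c=1⇒th=0,odd=1
L=4*4+0=16  i=0*2+1=1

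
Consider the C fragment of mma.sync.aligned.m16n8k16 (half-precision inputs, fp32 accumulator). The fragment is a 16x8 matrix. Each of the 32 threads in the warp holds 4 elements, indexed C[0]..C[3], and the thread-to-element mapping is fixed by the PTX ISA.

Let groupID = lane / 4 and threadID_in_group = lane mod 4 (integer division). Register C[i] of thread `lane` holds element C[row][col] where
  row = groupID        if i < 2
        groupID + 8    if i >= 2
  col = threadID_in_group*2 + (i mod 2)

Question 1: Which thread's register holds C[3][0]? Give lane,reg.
r:3=>grp=3,rB=0  c:0=>tig=0,lo=0
L=3*4+0=12  i=0*2+0=0

12,0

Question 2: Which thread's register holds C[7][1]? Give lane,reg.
r:7=>grp=7,rB=0  c:1=>tig=0,lo=1
L=7*4+0=28  i=0*2+1=1

28,1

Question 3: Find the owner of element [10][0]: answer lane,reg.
r: 10->gid=2,r8=1  c: 0->tid=0,i&1=0
L=2*4+0=8  i=1*2+0=2

8,2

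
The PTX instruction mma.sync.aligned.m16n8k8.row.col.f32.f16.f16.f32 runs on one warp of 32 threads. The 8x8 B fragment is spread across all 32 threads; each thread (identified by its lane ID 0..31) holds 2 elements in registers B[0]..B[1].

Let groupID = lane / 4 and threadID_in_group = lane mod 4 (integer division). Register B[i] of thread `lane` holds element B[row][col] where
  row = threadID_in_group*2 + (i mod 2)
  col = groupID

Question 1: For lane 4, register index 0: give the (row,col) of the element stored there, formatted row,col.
4: G=1,T=0
[0] (0*2+0,1) = (0,1)

0,1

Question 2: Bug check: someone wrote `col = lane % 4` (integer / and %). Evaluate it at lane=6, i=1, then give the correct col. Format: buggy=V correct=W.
`lane % 4`[6,1]→2
lane 6→6/4=1, 6 mod 4=2
i=1  r:2·2+1→5  c:1
col: 2 vs 1

buggy=2 correct=1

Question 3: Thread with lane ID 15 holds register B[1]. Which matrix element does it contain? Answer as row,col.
15: grp=3,tig=3
[1] (3*2+1,3) = (7,3)

7,3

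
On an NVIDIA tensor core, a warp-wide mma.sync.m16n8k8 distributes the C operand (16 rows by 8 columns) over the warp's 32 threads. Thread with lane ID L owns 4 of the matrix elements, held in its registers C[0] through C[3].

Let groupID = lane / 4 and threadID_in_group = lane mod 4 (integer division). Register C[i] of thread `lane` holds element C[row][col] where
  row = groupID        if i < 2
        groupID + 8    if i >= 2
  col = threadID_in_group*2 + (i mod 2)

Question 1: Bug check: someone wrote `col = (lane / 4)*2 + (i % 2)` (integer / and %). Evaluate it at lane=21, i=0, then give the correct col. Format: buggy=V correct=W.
`(lane / 4)*2 + (i % 2)`[21,0]=>10
21: grp=5,tig=1
[0] (5+0,1*2+0) = (5,2)
col: 10 vs 2

buggy=10 correct=2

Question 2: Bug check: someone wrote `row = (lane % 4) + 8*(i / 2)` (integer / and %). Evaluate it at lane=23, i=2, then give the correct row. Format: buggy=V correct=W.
`(lane % 4) + 8*(i / 2)`[23,2]->11
lane 23->23/4=5, 23 mod 4=3
i=2  r:5+8->13  c:2·3+0->6
row: 11 vs 13

buggy=11 correct=13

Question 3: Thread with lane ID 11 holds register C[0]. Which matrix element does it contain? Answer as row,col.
11: gr=2,th=3
[0] (2+0,3*2+0) = (2,6)

2,6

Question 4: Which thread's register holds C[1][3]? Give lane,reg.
r=1⇒gr=1,Rb=0  c=3⇒th=1,odd=1
L=1*4+1=5  i=0*2+1=1

5,1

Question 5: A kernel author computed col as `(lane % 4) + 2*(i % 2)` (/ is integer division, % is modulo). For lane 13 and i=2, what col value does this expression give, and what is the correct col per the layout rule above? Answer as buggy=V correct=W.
`(lane % 4) + 2*(i % 2)`[13,2]->1
L=13->gid=13>>2=3, tid=13&3=1
[2]->row 3+8=11  col 1·2+0=2
col: 1 vs 2

buggy=1 correct=2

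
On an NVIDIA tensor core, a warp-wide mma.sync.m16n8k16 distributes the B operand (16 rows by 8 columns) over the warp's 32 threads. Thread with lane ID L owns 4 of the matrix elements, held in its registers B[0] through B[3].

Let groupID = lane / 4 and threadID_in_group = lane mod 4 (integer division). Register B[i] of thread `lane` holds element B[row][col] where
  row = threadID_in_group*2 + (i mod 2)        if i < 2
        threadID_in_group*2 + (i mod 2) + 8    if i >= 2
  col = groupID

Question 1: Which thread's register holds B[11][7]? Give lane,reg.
c=7⇒gr=7  r=11⇒Rb=1,th=1,odd=1
L=7*4+1=29  i=1*2+1=3

29,3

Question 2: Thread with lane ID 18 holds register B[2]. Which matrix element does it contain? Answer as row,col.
12,4

lane 18: gid=4 (18/4), tid=2 (18%4)
i=2: r=2*2+0+8=12, c=gid=4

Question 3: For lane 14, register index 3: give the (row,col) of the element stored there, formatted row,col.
lane 14=>14/4=3, 14 mod 4=2
i=3  r:2·2+1+8=>13  c:3

13,3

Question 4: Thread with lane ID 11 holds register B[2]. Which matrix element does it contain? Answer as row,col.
14,2

lane 11⇒11/4=2, 11 mod 4=3
i=2  r:2·3+0+8⇒14  c:2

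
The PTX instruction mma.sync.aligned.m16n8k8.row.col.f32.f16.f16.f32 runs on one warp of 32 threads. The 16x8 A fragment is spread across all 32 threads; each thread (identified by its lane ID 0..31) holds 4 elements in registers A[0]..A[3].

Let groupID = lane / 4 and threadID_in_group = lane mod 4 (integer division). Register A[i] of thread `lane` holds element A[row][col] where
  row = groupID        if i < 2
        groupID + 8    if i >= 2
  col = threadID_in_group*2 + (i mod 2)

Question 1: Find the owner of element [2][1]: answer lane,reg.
r=2→G=2,rhi=0  c=1→T=0,p=1
L=2*4+0=8  i=0*2+1=1

8,1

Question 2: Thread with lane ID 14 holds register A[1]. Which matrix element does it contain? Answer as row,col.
3,5

L=14->gid=14>>2=3, tid=14&3=2
[1]->row 3+0=3  col 2·2+1=5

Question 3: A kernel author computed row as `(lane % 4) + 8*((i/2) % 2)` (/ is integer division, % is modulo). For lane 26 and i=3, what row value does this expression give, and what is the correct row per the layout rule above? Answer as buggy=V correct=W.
`(lane % 4) + 8*((i/2) % 2)`[26,3]⇒10
lane 26⇒26/4=6, 26 mod 4=2
i=3  r:6+8⇒14  c:2·2+1⇒5
row: 10 vs 14

buggy=10 correct=14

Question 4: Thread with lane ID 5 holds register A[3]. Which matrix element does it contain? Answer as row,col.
9,3

lane 5⇒5/4=1, 5 mod 4=1
i=3  r:1+8⇒9  c:2·1+1⇒3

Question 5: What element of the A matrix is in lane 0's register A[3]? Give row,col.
8,1

lane 0: gr=0 (0/4), th=0 (0%4)
i=3: r=0+8=8, c=0*2+1=1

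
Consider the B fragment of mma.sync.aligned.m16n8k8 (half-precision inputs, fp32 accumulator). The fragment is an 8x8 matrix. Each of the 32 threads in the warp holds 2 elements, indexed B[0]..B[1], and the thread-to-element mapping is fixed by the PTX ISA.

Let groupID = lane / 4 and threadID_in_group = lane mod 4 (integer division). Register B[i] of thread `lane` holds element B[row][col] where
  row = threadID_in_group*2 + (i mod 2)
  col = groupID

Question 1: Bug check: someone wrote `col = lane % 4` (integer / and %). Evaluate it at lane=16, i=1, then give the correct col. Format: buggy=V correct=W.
buggy=0 correct=4

`lane % 4`[16,1]→0
16: G=4,T=0
[1] (0*2+1,4) = (1,4)
col: 0 vs 4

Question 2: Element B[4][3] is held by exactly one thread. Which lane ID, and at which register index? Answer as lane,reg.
14,0

c=3⇒gr=3  r=4⇒th=2,odd=0
L=3*4+2=14  i=0=0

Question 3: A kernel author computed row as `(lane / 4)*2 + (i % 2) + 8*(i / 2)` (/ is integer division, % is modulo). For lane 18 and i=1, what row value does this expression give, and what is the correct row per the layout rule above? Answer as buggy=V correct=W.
`(lane / 4)*2 + (i % 2) + 8*(i / 2)`[18,1]→9
18: G=4,T=2
[1] (2*2+1,4) = (5,4)
row: 9 vs 5

buggy=9 correct=5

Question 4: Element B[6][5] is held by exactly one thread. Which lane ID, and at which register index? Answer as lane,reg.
23,0

c=5->g=5  r=6->t=3,b0=0
L=5*4+3=23  i=0=0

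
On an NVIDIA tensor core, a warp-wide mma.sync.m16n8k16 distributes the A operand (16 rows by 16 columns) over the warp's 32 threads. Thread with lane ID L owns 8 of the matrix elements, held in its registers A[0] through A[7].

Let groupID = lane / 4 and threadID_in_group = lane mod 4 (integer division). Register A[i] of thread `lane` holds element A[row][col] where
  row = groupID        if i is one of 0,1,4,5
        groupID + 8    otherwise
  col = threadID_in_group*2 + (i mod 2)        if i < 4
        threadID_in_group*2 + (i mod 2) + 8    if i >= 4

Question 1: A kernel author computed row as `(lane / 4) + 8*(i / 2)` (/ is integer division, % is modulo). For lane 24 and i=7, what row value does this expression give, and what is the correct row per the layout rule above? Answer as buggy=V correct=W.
`(lane / 4) + 8*(i / 2)`[24,7]⇒30
24: gr=6,th=0
[7] (6+8,0*2+1+8) = (14,9)
row: 30 vs 14

buggy=30 correct=14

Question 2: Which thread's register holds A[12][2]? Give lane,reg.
17,2

r:12=>grp=4,rB=1  c:2=>cB=0,tig=1,lo=0
L=4*4+1=17  i=0*4+1*2+0=2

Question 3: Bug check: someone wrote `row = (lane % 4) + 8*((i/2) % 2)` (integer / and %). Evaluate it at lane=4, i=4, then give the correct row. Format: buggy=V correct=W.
`(lane % 4) + 8*((i/2) % 2)`[4,4]->0
lane 4: g=1 (4/4), t=0 (4%4)
i=4: r=1+0=1, c=0*2+0+8=8
row: 0 vs 1

buggy=0 correct=1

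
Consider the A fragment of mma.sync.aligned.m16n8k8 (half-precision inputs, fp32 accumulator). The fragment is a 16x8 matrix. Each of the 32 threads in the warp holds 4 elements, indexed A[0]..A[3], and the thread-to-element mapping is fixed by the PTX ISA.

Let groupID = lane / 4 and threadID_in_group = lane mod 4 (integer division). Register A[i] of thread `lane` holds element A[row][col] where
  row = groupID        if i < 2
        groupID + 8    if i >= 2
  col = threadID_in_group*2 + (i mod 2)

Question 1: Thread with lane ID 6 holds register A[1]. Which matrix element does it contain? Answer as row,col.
6: gr=1,th=2
[1] (1+0,2*2+1) = (1,5)

1,5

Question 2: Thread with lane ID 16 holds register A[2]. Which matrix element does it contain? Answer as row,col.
12,0

lane 16->16/4=4, 16 mod 4=0
i=2  r:4+8->12  c:2·0+0->0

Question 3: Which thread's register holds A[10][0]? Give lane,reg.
8,2

r=10->g=2,rb=1  c=0->t=0,b0=0
L=2*4+0=8  i=1*2+0=2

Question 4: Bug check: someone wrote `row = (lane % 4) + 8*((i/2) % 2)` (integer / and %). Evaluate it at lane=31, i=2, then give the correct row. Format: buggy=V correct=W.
`(lane % 4) + 8*((i/2) % 2)`[31,2]→11
L=31→G=31>>2=7, T=31&3=3
[2]→row 7+8=15  col 3·2+0=6
row: 11 vs 15

buggy=11 correct=15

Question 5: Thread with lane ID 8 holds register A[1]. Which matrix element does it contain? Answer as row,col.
lane 8=>8/4=2, 8 mod 4=0
i=1  r:2+0=>2  c:2·0+1=>1

2,1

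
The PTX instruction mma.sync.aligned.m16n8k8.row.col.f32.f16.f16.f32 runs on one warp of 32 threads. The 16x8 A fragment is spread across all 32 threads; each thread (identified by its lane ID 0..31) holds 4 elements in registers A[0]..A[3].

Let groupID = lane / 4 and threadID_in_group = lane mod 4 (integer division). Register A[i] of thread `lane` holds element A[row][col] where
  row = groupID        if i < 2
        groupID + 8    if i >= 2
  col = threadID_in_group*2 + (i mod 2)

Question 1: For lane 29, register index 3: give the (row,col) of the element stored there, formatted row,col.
15,3

lane 29: gid=7 (29/4), tid=1 (29%4)
i=3: r=7+8=15, c=1*2+1=3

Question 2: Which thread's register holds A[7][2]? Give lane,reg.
29,0

r=7⇒gr=7,Rb=0  c=2⇒th=1,odd=0
L=7*4+1=29  i=0*2+0=0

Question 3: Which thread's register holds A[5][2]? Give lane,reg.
r:5=>grp=5,rB=0  c:2=>tig=1,lo=0
L=5*4+1=21  i=0*2+0=0

21,0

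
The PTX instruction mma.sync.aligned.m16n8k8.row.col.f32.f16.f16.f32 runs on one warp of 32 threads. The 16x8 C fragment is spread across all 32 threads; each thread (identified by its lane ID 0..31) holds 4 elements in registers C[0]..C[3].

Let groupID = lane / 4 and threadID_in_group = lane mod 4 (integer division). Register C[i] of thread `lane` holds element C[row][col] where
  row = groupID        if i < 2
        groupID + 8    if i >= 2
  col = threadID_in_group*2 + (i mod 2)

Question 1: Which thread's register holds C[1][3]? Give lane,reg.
5,1

r=1⇒gr=1,Rb=0  c=3⇒th=1,odd=1
L=1*4+1=5  i=0*2+1=1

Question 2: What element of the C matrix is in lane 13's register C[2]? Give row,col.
11,2

lane 13->13/4=3, 13 mod 4=1
i=2  r:3+8->11  c:2·1+0->2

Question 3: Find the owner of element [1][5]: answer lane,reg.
r: 1->gid=1,r8=0  c: 5->tid=2,i&1=1
L=1*4+2=6  i=0*2+1=1

6,1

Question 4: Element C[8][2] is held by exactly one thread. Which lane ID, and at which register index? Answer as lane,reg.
1,2

r=8→G=0,rhi=1  c=2→T=1,p=0
L=0*4+1=1  i=1*2+0=2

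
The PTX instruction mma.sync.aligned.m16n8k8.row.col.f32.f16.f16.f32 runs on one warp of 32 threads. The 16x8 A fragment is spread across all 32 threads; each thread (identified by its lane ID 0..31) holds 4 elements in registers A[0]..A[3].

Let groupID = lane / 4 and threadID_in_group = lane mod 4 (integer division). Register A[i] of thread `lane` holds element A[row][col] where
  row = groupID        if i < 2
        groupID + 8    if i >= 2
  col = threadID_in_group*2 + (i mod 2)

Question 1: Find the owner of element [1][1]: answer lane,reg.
r: 1->gid=1,r8=0  c: 1->tid=0,i&1=1
L=1*4+0=4  i=0*2+1=1

4,1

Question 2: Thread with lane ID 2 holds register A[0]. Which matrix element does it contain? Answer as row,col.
0,4

2: g=0,t=2
[0] (0+0,2*2+0) = (0,4)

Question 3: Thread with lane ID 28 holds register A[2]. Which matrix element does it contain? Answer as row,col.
L=28->gid=28>>2=7, tid=28&3=0
[2]->row 7+8=15  col 0·2+0=0

15,0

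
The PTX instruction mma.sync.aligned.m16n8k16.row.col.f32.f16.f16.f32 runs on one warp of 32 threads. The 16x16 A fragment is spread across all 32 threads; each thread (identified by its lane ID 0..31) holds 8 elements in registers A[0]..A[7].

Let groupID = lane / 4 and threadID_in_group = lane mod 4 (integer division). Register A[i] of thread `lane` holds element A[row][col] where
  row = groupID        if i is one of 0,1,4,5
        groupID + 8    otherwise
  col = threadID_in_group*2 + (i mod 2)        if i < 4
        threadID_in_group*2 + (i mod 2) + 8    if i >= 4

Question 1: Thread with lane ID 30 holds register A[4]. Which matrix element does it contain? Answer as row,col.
lane 30: G=7 (30/4), T=2 (30%4)
i=4: r=7+0=7, c=2*2+0+8=12

7,12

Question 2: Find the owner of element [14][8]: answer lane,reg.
r=14→G=6,rhi=1  c=8→chi=1,T=0,p=0
L=6*4+0=24  i=1*4+1*2+0=6

24,6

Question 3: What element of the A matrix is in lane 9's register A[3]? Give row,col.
L=9->gid=9>>2=2, tid=9&3=1
[3]->row 2+8=10  col 1·2+1+0=3

10,3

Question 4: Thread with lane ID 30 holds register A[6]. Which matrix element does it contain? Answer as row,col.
15,12

lane 30: gid=7 (30/4), tid=2 (30%4)
i=6: r=7+8=15, c=2*2+0+8=12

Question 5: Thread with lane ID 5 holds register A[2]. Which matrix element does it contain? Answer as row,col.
9,2

lane 5→5/4=1, 5 mod 4=1
i=2  r:1+8→9  c:2·1+0+0→2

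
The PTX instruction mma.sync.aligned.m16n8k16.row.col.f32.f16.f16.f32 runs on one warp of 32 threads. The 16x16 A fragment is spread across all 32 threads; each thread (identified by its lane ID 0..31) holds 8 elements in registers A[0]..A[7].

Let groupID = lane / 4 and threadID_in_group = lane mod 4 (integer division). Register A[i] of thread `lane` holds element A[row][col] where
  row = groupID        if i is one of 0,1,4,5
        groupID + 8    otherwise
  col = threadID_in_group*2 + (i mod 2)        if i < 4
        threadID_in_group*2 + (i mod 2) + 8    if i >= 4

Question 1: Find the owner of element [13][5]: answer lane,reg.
22,3

r=13⇒gr=5,Rb=1  c=5⇒Cb=0,th=2,odd=1
L=5*4+2=22  i=0*4+1*2+1=3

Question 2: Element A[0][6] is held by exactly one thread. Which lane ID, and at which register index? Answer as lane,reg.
3,0

r=0→G=0,rhi=0  c=6→chi=0,T=3,p=0
L=0*4+3=3  i=0*4+0*2+0=0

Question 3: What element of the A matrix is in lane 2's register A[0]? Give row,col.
2: G=0,T=2
[0] (0+0,2*2+0+0) = (0,4)

0,4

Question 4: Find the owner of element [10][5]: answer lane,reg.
10,3

r=10⇒gr=2,Rb=1  c=5⇒Cb=0,th=2,odd=1
L=2*4+2=10  i=0*4+1*2+1=3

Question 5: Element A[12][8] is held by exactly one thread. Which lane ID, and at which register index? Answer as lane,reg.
r: 12->gid=4,r8=1  c: 8->c8=1,tid=0,i&1=0
L=4*4+0=16  i=1*4+1*2+0=6

16,6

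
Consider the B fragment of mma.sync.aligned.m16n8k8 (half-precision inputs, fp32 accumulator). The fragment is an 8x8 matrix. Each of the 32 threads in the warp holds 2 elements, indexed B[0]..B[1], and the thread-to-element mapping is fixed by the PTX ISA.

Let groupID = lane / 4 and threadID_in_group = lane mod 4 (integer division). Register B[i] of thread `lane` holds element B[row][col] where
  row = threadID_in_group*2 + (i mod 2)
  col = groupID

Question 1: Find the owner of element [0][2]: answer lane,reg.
8,0

c=2→G=2  r=0→T=0,p=0
L=2*4+0=8  i=0=0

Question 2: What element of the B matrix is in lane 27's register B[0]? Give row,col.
6,6

L=27→G=27>>2=6, T=27&3=3
[0]→row 3·2+0=6  col G=6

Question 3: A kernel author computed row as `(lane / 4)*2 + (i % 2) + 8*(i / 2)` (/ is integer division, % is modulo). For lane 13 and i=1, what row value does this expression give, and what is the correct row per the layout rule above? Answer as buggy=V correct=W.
buggy=7 correct=3

`(lane / 4)*2 + (i % 2) + 8*(i / 2)`[13,1]->7
lane 13->13/4=3, 13 mod 4=1
i=1  r:2·1+1->3  c:3
row: 7 vs 3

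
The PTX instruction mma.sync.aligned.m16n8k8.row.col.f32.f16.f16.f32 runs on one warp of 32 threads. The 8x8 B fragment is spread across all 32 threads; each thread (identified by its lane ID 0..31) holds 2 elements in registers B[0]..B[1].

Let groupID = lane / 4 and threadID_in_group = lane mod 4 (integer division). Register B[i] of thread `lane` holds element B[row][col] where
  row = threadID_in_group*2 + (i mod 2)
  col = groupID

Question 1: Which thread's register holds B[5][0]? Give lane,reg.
c:0=>grp=0  r:5=>tig=2,lo=1
L=0*4+2=2  i=1=1

2,1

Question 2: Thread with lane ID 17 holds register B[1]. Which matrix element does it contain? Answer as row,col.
17: grp=4,tig=1
[1] (1*2+1,4) = (3,4)

3,4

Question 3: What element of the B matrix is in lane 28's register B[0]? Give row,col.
0,7

28: g=7,t=0
[0] (0*2+0,7) = (0,7)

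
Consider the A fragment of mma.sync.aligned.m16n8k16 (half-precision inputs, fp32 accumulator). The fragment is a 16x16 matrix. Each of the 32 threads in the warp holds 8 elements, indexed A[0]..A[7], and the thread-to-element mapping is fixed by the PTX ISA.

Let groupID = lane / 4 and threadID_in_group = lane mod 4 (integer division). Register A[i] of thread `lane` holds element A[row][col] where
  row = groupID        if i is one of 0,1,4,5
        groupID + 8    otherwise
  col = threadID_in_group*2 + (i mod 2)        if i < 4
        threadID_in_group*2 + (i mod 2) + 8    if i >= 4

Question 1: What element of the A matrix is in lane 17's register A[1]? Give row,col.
4,3

lane 17: grp=4 (17/4), tig=1 (17%4)
i=1: r=4+0=4, c=1*2+1+0=3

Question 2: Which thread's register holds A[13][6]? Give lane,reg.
23,2

r=13→G=5,rhi=1  c=6→chi=0,T=3,p=0
L=5*4+3=23  i=0*4+1*2+0=2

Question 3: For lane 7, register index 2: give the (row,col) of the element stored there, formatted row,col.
lane 7→7/4=1, 7 mod 4=3
i=2  r:1+8→9  c:2·3+0+0→6

9,6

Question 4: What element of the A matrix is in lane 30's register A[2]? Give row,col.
30: grp=7,tig=2
[2] (7+8,2*2+0+0) = (15,4)

15,4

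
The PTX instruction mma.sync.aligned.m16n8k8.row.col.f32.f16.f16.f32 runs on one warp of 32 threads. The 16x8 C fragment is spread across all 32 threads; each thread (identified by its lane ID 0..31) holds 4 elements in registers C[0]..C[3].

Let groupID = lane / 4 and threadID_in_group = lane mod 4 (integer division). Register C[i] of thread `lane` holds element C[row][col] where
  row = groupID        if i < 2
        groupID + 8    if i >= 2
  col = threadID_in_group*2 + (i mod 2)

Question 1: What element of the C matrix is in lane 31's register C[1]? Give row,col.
lane 31: g=7 (31/4), t=3 (31%4)
i=1: r=7+0=7, c=3*2+1=7

7,7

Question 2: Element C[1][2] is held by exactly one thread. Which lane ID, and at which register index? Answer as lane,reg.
r: 1->gid=1,r8=0  c: 2->tid=1,i&1=0
L=1*4+1=5  i=0*2+0=0

5,0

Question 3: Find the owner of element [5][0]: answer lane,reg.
20,0

r:5=>grp=5,rB=0  c:0=>tig=0,lo=0
L=5*4+0=20  i=0*2+0=0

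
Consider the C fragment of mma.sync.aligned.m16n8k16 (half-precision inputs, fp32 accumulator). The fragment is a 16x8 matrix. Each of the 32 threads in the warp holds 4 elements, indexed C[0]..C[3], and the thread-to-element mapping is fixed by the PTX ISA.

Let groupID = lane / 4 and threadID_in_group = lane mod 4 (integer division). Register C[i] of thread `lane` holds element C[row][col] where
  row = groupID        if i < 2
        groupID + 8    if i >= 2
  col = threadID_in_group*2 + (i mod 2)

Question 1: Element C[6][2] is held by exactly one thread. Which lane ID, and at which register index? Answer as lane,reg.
r:6=>grp=6,rB=0  c:2=>tig=1,lo=0
L=6*4+1=25  i=0*2+0=0

25,0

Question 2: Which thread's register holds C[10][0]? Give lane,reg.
8,2

r=10->g=2,rb=1  c=0->t=0,b0=0
L=2*4+0=8  i=1*2+0=2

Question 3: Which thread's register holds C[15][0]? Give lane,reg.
28,2

r=15->g=7,rb=1  c=0->t=0,b0=0
L=7*4+0=28  i=1*2+0=2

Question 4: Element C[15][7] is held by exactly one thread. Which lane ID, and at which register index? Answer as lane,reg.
r=15→G=7,rhi=1  c=7→T=3,p=1
L=7*4+3=31  i=1*2+1=3

31,3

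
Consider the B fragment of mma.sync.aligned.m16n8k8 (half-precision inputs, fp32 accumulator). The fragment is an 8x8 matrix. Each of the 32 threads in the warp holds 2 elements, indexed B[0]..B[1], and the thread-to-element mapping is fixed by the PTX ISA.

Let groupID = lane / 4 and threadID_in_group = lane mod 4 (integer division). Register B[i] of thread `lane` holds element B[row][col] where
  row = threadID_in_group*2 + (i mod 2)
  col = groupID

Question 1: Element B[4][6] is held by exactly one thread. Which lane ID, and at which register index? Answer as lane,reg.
26,0

c: 6->gid=6  r: 4->tid=2,i&1=0
L=6*4+2=26  i=0=0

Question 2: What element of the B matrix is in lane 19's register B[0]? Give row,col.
6,4

lane 19: g=4 (19/4), t=3 (19%4)
i=0: r=3*2+0=6, c=g=4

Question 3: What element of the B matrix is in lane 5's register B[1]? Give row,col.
3,1

lane 5: gid=1 (5/4), tid=1 (5%4)
i=1: r=1*2+1=3, c=gid=1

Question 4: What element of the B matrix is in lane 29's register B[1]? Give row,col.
3,7

29: gr=7,th=1
[1] (1*2+1,7) = (3,7)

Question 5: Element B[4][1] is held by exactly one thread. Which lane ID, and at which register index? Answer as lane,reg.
c=1→G=1  r=4→T=2,p=0
L=1*4+2=6  i=0=0

6,0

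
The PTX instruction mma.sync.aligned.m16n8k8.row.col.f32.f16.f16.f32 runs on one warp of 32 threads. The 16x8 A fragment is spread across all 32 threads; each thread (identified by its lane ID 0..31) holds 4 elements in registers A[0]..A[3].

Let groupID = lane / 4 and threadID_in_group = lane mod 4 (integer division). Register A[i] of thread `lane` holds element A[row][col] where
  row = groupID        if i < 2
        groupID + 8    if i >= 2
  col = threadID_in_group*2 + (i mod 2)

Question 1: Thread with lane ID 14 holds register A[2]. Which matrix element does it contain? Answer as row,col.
11,4

lane 14: g=3 (14/4), t=2 (14%4)
i=2: r=3+8=11, c=2*2+0=4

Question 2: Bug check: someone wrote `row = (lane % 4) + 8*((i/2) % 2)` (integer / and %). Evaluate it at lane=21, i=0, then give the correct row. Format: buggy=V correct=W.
buggy=1 correct=5

`(lane % 4) + 8*((i/2) % 2)`[21,0]→1
lane 21→21/4=5, 21 mod 4=1
i=0  r:5+0→5  c:2·1+0→2
row: 1 vs 5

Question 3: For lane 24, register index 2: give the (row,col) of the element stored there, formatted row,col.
14,0

lane 24->24/4=6, 24 mod 4=0
i=2  r:6+8->14  c:2·0+0->0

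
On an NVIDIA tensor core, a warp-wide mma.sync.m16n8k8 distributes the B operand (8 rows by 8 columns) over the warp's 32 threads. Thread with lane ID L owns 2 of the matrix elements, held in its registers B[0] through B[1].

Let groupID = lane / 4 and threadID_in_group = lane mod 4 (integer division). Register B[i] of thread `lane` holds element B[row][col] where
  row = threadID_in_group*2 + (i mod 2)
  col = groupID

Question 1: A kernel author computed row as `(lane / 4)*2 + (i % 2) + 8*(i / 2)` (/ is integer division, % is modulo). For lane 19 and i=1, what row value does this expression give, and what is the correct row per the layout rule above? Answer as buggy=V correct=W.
buggy=9 correct=7

`(lane / 4)*2 + (i % 2) + 8*(i / 2)`[19,1]=>9
lane 19: grp=4 (19/4), tig=3 (19%4)
i=1: r=3*2+1=7, c=grp=4
row: 9 vs 7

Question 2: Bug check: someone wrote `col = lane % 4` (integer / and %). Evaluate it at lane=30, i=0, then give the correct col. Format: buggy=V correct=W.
buggy=2 correct=7

`lane % 4`[30,0]=>2
lane 30=>30/4=7, 30 mod 4=2
i=0  r:2·2+0=>4  c:7
col: 2 vs 7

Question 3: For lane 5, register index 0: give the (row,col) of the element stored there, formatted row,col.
L=5⇒gr=5>>2=1, th=5&3=1
[0]⇒row 1·2+0=2  col gr=1

2,1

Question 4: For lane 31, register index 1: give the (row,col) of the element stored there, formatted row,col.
31: G=7,T=3
[1] (3*2+1,7) = (7,7)

7,7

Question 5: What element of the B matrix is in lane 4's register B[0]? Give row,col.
0,1

4: g=1,t=0
[0] (0*2+0,1) = (0,1)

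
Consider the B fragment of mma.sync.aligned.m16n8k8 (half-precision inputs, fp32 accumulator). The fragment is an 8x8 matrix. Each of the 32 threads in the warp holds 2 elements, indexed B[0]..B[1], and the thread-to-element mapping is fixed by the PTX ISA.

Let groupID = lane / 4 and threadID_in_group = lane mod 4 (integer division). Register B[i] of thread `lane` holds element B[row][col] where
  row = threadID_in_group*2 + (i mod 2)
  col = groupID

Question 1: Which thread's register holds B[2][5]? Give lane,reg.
21,0

c: 5->gid=5  r: 2->tid=1,i&1=0
L=5*4+1=21  i=0=0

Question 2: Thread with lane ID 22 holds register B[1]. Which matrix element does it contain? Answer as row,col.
lane 22: gid=5 (22/4), tid=2 (22%4)
i=1: r=2*2+1=5, c=gid=5

5,5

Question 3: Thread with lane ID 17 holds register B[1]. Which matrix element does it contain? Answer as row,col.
17: gr=4,th=1
[1] (1*2+1,4) = (3,4)

3,4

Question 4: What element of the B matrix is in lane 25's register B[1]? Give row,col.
25: G=6,T=1
[1] (1*2+1,6) = (3,6)

3,6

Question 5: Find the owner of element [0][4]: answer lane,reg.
c=4->g=4  r=0->t=0,b0=0
L=4*4+0=16  i=0=0

16,0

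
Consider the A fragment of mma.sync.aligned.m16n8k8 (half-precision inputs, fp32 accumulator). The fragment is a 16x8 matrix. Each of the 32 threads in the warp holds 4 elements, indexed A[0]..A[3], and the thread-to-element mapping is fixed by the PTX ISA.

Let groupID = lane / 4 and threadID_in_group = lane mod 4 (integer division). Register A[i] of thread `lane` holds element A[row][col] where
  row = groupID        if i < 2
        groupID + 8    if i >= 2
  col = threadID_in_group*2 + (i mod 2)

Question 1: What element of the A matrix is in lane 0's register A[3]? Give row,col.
0: gr=0,th=0
[3] (0+8,0*2+1) = (8,1)

8,1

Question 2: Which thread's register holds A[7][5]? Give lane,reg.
r: 7->gid=7,r8=0  c: 5->tid=2,i&1=1
L=7*4+2=30  i=0*2+1=1

30,1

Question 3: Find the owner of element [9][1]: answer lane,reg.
r: 9->gid=1,r8=1  c: 1->tid=0,i&1=1
L=1*4+0=4  i=1*2+1=3

4,3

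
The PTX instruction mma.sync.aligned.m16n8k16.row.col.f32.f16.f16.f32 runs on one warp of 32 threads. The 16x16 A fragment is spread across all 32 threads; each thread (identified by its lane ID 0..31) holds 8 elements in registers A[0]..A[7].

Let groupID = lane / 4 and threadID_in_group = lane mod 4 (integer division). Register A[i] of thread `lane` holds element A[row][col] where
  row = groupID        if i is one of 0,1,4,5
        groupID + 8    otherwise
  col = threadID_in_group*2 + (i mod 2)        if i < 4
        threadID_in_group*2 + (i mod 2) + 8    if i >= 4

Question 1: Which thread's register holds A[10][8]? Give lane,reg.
8,6

r=10→G=2,rhi=1  c=8→chi=1,T=0,p=0
L=2*4+0=8  i=1*4+1*2+0=6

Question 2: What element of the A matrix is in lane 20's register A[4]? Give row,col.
L=20->g=20>>2=5, t=20&3=0
[4]->row 5+0=5  col 0·2+0+8=8

5,8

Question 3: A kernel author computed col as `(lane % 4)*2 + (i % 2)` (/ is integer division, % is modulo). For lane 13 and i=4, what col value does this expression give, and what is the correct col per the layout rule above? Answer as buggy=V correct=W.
`(lane % 4)*2 + (i % 2)`[13,4]→2
13: G=3,T=1
[4] (3+0,1*2+0+8) = (3,10)
col: 2 vs 10

buggy=2 correct=10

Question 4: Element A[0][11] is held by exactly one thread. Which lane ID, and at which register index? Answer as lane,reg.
1,5

r=0⇒gr=0,Rb=0  c=11⇒Cb=1,th=1,odd=1
L=0*4+1=1  i=1*4+0*2+1=5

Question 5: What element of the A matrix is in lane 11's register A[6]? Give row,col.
L=11->gid=11>>2=2, tid=11&3=3
[6]->row 2+8=10  col 3·2+0+8=14

10,14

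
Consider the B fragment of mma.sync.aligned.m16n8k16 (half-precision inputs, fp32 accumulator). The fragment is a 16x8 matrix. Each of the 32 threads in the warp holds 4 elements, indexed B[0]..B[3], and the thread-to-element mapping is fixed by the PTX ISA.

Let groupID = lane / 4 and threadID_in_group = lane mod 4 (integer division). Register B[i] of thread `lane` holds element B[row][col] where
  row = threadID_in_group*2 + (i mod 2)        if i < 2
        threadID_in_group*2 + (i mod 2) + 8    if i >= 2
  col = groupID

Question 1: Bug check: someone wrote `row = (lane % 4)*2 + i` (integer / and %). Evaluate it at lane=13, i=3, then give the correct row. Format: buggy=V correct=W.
buggy=5 correct=11

`(lane % 4)*2 + i`[13,3]->5
L=13->gid=13>>2=3, tid=13&3=1
[3]->row 1·2+1+8=11  col gid=3
row: 5 vs 11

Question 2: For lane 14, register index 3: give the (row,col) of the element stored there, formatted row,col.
lane 14->14/4=3, 14 mod 4=2
i=3  r:2·2+1+8->13  c:3

13,3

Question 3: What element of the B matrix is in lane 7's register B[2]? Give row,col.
14,1

lane 7: g=1 (7/4), t=3 (7%4)
i=2: r=3*2+0+8=14, c=g=1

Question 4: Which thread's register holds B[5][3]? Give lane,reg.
c: 3->gid=3  r: 5->r8=0,tid=2,i&1=1
L=3*4+2=14  i=0*2+1=1

14,1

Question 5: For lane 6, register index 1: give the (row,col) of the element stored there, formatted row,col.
lane 6: gid=1 (6/4), tid=2 (6%4)
i=1: r=2*2+1+0=5, c=gid=1

5,1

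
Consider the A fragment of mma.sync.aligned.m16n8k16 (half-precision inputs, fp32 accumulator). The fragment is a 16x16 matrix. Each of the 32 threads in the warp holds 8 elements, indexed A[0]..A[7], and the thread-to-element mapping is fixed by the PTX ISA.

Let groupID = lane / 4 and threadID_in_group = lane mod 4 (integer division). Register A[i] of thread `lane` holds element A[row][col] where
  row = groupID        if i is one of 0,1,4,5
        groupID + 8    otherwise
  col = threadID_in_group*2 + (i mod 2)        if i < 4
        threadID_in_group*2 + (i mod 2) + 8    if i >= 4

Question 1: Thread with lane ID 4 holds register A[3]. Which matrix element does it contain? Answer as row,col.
9,1

lane 4->4/4=1, 4 mod 4=0
i=3  r:1+8->9  c:2·0+1+0->1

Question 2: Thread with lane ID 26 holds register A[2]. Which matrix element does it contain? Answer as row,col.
14,4

26: g=6,t=2
[2] (6+8,2*2+0+0) = (14,4)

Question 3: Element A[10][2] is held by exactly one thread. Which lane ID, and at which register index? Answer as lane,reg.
r=10->g=2,rb=1  c=2->cb=0,t=1,b0=0
L=2*4+1=9  i=0*4+1*2+0=2

9,2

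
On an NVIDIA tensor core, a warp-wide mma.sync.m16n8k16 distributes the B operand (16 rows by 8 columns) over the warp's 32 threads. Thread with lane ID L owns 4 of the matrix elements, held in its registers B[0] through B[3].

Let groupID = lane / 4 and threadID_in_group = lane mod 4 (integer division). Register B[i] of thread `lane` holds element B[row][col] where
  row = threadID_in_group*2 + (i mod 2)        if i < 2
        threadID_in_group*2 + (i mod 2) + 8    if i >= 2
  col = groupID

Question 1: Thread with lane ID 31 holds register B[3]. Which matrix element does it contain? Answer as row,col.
31: gr=7,th=3
[3] (3*2+1+8,7) = (15,7)

15,7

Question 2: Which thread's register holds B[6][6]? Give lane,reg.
27,0

c: 6->gid=6  r: 6->r8=0,tid=3,i&1=0
L=6*4+3=27  i=0*2+0=0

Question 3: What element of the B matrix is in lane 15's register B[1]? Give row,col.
7,3

lane 15⇒15/4=3, 15 mod 4=3
i=1  r:2·3+1+0⇒7  c:3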